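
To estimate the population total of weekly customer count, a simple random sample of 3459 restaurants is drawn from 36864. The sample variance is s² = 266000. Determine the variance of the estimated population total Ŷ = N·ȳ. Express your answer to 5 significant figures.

Var(Ŷ) = N²·Var(ȳ) = N²·(1 − n/N)·s²/n.
f = 3459/36864 = 0.09383138; Var(ȳ) = 0.90616862·266000/3459 = 69.685127.
Var(Ŷ) = 36864² · 69.685127 = 9.4698917 × 10^10.

9.4699 × 10^10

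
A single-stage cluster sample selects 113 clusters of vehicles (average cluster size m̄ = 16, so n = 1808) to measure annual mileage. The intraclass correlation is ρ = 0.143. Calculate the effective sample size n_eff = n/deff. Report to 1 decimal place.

deff = 1 + (16 − 1)·0.143 = 1 + 2.145 = 3.145.
n_eff = 1808 / 3.145 = 574.9.

574.9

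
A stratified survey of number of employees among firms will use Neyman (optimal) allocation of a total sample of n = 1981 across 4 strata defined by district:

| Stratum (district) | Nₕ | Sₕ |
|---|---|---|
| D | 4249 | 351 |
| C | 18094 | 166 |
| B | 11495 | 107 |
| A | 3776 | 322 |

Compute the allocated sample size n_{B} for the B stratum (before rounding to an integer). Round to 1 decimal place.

Neyman allocation: nₕ = n·NₕSₕ / Σⱼ NⱼSⱼ.
Σ NⱼSⱼ = 4249·351 + 18094·166 + 11495·107 + 3776·322 = 6.94084 × 10^6.
n_{B} = 1981·11495·107 / (6.94084 × 10^6) = 351.0.

351.0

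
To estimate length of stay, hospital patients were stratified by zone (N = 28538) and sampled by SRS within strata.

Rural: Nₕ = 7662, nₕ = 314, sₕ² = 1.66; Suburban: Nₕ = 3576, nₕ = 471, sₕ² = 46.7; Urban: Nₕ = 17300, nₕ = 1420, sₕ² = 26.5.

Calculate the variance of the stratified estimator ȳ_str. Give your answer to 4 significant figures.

0.008012

Var(ȳ_str) = Σₕ Wₕ²(1 − fₕ)sₕ²/nₕ with Wₕ = Nₕ/N, N = 28538.
Rural: Wₕ = 0.26848413; term = 0.26848413²·(1 − 0.04098147)·1.66/314 = 3.6546237 × 10^-4.
Suburban: Wₕ = 0.12530661; term = 0.12530661²·(1 − 0.13171141)·46.7/471 = 0.0013517862.
Urban: Wₕ = 0.60620926; term = 0.60620926²·(1 − 0.08208092)·26.5/1420 = 0.0062951642.
Sum = 0.0080124128.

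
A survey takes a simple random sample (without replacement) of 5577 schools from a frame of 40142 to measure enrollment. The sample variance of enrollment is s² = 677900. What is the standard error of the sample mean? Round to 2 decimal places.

10.23

Under SRS without replacement, Var(ȳ) = (1 − f)·s²/n with f = n/N = 5577/40142 = 0.13893179.
Var(ȳ) = (1 − 0.13893179)·677900/5577 = 0.86106821·121.55281 = 104.66526.
SE(ȳ) = √(104.66526) = 10.23.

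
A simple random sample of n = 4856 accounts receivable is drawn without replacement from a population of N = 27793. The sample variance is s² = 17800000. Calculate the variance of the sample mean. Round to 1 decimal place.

3025.1

Under SRS without replacement, Var(ȳ) = (1 − f)·s²/n with f = n/N = 4856/27793 = 0.17472025.
Var(ȳ) = (1 − 0.17472025)·17800000/4856 = 0.82527975·3665.5684 = 3025.1193.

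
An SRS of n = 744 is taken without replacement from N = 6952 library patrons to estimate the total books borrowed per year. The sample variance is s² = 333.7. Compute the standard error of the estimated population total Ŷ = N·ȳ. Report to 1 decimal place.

Var(Ŷ) = N²·Var(ȳ) = N²·(1 − n/N)·s²/n.
f = 744/6952 = 0.10701956; Var(ȳ) = 0.89298044·333.7/744 = 0.40052093.
Var(Ŷ) = 6952² · 0.40052093 = 1.9357298 × 10^7.
SE(Ŷ) = √(1.9357298 × 10^7) = 4399.7.

4399.7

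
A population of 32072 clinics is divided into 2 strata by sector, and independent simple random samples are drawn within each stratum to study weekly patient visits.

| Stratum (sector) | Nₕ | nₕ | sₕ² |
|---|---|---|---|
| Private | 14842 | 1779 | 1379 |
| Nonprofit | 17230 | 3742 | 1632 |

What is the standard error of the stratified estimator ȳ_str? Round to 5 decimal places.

0.49461

Var(ȳ_str) = Σₕ Wₕ²(1 − fₕ)sₕ²/nₕ with Wₕ = Nₕ/N, N = 32072.
Private: Wₕ = 0.46277126; term = 0.46277126²·(1 − 0.11986255)·1379/1779 = 0.14610719.
Nonprofit: Wₕ = 0.53722874; term = 0.53722874²·(1 − 0.21717934)·1632/3742 = 0.098536497.
Sum = 0.24464369.
SE = √(0.24464369) = 0.49461.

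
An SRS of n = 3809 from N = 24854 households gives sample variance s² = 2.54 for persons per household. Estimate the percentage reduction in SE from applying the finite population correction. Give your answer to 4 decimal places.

f = n/N = 3809/24854 = 0.15325501.
SE_no-fpc = √(s²/n) = 0.025823278; SE_fpc = √((1−f)s²/n) = 0.023762257.
Ratio = √(1−f) = 0.92018748. Reduction = 100·(1 − 0.92018748) = 7.9813%.

7.9813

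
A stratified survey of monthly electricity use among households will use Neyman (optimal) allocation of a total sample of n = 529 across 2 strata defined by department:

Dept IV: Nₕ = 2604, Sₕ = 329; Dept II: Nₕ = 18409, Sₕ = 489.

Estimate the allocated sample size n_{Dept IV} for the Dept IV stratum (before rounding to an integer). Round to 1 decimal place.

46.0

Neyman allocation: nₕ = n·NₕSₕ / Σⱼ NⱼSⱼ.
Σ NⱼSⱼ = 2604·329 + 18409·489 = 9.858717 × 10^6.
n_{Dept IV} = 529·2604·329 / (9.858717 × 10^6) = 46.0.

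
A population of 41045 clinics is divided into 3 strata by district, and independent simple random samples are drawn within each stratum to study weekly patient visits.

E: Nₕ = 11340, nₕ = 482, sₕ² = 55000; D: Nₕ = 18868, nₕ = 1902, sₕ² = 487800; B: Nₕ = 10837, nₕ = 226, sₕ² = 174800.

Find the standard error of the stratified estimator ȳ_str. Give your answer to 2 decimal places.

Var(ȳ_str) = Σₕ Wₕ²(1 − fₕ)sₕ²/nₕ with Wₕ = Nₕ/N, N = 41045.
E: Wₕ = 0.27628213; term = 0.27628213²·(1 − 0.04250441)·55000/482 = 8.3398458.
D: Wₕ = 0.45969058; term = 0.45969058²·(1 − 0.10080560)·487800/1902 = 48.732208.
B: Wₕ = 0.26402729; term = 0.26402729²·(1 − 0.02085448)·174800/226 = 52.793184.
Sum = 109.86524.
SE = √(109.86524) = 10.48.

10.48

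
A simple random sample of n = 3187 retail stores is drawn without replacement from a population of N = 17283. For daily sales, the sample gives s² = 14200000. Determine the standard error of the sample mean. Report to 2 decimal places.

Under SRS without replacement, Var(ȳ) = (1 − f)·s²/n with f = n/N = 3187/17283 = 0.18440086.
Var(ȳ) = (1 − 0.18440086)·14200000/3187 = 0.81559914·4455.6009 = 3633.9843.
SE(ȳ) = √(3633.9843) = 60.28.

60.28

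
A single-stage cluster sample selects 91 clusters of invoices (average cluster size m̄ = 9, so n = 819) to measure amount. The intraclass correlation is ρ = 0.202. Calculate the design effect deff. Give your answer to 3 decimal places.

deff = 1 + (9 − 1)·0.202 = 1 + 1.616 = 2.616.

2.616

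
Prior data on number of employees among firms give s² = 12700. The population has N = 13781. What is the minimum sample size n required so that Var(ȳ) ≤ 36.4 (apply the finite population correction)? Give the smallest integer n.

Without fpc, n₀ = s²/D = 12700/36.4 = 348.9011.
With fpc, (1 − n/N)·s²/n ≤ D requires n ≥ n₀/(1 + n₀/N) = 348.9011/(1 + 348.9011/13781) = 340.2859.
Rounding up, n = 341.

341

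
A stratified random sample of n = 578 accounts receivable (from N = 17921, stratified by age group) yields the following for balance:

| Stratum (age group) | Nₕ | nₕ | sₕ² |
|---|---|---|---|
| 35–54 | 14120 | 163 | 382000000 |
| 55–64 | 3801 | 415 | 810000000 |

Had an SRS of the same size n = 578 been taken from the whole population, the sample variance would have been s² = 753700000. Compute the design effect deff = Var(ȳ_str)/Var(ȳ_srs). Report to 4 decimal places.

1.2016

Var(ȳ_str) = Σ Wₕ²(1−fₕ)sₕ²/nₕ with Wₕ = Nₕ/17921:
  35–54: (14120/17921)²·(1−163/14120)·382000000/163 = 1.4380635 × 10^6
  55–64: (3801/17921)²·(1−415/3801)·810000000/415 = 78216.3
  → Var(ȳ_str) = 1.5162798 × 10^6.
Var(ȳ_srs) = (1 − 578/17921)·753700000/578 = 1.2619224 × 10^6.
deff = (1.5162798 × 10^6) / (1.2619224 × 10^6) = 1.2016.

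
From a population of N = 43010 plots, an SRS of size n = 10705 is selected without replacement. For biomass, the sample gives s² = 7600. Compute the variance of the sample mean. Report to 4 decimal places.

Under SRS without replacement, Var(ȳ) = (1 − f)·s²/n with f = n/N = 10705/43010 = 0.24889561.
Var(ȳ) = (1 − 0.24889561)·7600/10705 = 0.75110439·0.70994862 = 0.53324553.

0.5332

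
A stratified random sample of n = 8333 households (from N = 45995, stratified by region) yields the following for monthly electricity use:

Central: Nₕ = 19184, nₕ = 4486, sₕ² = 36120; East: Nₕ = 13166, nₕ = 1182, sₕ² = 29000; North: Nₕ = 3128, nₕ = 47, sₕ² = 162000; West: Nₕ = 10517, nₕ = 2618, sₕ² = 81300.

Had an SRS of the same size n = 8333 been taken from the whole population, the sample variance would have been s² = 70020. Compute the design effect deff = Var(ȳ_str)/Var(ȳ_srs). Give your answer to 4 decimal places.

2.8813

Var(ȳ_str) = Σ Wₕ²(1−fₕ)sₕ²/nₕ with Wₕ = Nₕ/45995:
  Central: (19184/45995)²·(1−4486/19184)·36120/4486 = 1.0731604
  East: (13166/45995)²·(1−1182/13166)·29000/1182 = 1.8298476
  North: (3128/45995)²·(1−47/3128)·162000/47 = 15.701978
  West: (10517/45995)²·(1−2618/10517)·81300/2618 = 1.219449
  → Var(ȳ_str) = 19.824435.
Var(ȳ_srs) = (1 − 8333/45995)·70020/8333 = 6.8803967.
deff = 19.824435 / 6.8803967 = 2.8813.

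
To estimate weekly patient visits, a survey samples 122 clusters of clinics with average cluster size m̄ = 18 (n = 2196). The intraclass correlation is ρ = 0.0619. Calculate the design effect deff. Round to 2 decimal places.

deff = 1 + (18 − 1)·0.0619 = 1 + 1.0523 = 2.0523.

2.05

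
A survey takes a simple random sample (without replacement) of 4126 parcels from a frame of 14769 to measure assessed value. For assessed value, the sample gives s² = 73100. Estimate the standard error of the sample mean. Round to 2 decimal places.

Under SRS without replacement, Var(ȳ) = (1 − f)·s²/n with f = n/N = 4126/14769 = 0.27936895.
Var(ȳ) = (1 − 0.27936895)·73100/4126 = 0.72063105·17.716917 = 12.767361.
SE(ȳ) = √(12.767361) = 3.57.

3.57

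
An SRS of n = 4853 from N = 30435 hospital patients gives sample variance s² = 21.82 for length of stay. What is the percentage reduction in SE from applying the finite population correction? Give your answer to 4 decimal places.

8.3187

f = n/N = 4853/30435 = 0.15945458.
SE_no-fpc = √(s²/n) = 0.06705362; SE_fpc = √((1−f)s²/n) = 0.061475606.
Ratio = √(1−f) = 0.91681264. Reduction = 100·(1 − 0.91681264) = 8.3187%.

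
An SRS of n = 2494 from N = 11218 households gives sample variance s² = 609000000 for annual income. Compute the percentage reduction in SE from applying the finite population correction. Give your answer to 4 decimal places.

11.8139

f = n/N = 2494/11218 = 0.22232127.
SE_no-fpc = √(s²/n) = 494.15185; SE_fpc = √((1−f)s²/n) = 435.77321.
Ratio = √(1−f) = 0.88186095. Reduction = 100·(1 − 0.88186095) = 11.8139%.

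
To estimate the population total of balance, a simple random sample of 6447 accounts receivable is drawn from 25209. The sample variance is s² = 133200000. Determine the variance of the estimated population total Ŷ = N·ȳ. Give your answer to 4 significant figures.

9.772 × 10^12

Var(Ŷ) = N²·Var(ȳ) = N²·(1 − n/N)·s²/n.
f = 6447/25209 = 0.25574200; Var(ȳ) = 0.74425800·133200000/6447 = 15376.945.
Var(Ŷ) = 25209² · 15376.945 = 9.7719514 × 10^12.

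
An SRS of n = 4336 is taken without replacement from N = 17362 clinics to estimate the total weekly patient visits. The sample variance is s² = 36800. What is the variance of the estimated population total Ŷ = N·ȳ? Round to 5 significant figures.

Var(Ŷ) = N²·Var(ȳ) = N²·(1 − n/N)·s²/n.
f = 4336/17362 = 0.24974081; Var(ȳ) = 0.75025919·36800/4336 = 6.3675134.
Var(Ŷ) = 17362² · 6.3675134 = 1.9194172 × 10^9.

1.9194 × 10^9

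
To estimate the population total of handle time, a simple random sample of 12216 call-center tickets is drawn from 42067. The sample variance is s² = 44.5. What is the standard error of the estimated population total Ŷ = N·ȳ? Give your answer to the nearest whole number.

2139

Var(Ŷ) = N²·Var(ȳ) = N²·(1 − n/N)·s²/n.
f = 12216/42067 = 0.29039390; Var(ȳ) = 0.70960610·44.5/12216 = 0.0025849273.
Var(Ŷ) = 42067² · 0.0025849273 = 4.5743713 × 10^6.
SE(Ŷ) = √(4.5743713 × 10^6) = 2139.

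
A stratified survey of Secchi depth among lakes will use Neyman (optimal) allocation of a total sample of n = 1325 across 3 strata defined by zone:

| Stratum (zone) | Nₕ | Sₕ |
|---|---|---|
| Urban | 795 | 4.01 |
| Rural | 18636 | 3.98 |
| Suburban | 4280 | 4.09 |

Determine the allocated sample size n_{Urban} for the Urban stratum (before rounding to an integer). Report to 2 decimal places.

44.53

Neyman allocation: nₕ = n·NₕSₕ / Σⱼ NⱼSⱼ.
Σ NⱼSⱼ = 795·4.01 + 18636·3.98 + 4280·4.09 = 94864.43.
n_{Urban} = 1325·795·4.01 / 94864.43 = 44.53.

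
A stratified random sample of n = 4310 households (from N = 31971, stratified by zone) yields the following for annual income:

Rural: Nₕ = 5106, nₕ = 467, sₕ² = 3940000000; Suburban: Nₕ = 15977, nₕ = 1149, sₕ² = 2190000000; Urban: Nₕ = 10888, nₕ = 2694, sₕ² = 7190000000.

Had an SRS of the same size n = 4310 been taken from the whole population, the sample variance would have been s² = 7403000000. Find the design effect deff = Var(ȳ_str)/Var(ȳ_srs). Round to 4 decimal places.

0.5856

Var(ȳ_str) = Σ Wₕ²(1−fₕ)sₕ²/nₕ with Wₕ = Nₕ/31971:
  Rural: (5106/31971)²·(1−467/5106)·3940000000/467 = 195511.4
  Suburban: (15977/31971)²·(1−1149/15977)·2190000000/1149 = 441763.12
  Urban: (10888/31971)²·(1−2694/10888)·7190000000/2694 = 232950.12
  → Var(ȳ_str) = 870224.64.
Var(ȳ_srs) = (1 − 4310/31971)·7403000000/4310 = 1.4860798 × 10^6.
deff = 870224.64 / (1.4860798 × 10^6) = 0.5856.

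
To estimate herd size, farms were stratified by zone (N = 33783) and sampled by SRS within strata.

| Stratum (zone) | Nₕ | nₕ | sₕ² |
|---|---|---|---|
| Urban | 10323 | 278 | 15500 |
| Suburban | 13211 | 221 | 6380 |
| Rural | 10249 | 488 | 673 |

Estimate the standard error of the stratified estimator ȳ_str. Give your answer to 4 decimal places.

Var(ȳ_str) = Σₕ Wₕ²(1 − fₕ)sₕ²/nₕ with Wₕ = Nₕ/N, N = 33783.
Urban: Wₕ = 0.30556789; term = 0.30556789²·(1 − 0.02693016)·15500/278 = 5.0657802.
Suburban: Wₕ = 0.39105467; term = 0.39105467²·(1 − 0.01672848)·6380/221 = 4.3408704.
Rural: Wₕ = 0.30337744; term = 0.30337744²·(1 − 0.04761440)·673/488 = 0.12088561.
Sum = 9.5275362.
SE = √(9.5275362) = 3.0867.

3.0867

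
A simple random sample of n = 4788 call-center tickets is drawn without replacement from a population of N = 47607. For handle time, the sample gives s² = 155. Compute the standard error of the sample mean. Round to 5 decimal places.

0.17064

Under SRS without replacement, Var(ȳ) = (1 − f)·s²/n with f = n/N = 4788/47607 = 0.10057345.
Var(ȳ) = (1 − 0.10057345)·155/4788 = 0.89942655·0.032372598 = 0.029116774.
SE(ȳ) = √(0.029116774) = 0.17064.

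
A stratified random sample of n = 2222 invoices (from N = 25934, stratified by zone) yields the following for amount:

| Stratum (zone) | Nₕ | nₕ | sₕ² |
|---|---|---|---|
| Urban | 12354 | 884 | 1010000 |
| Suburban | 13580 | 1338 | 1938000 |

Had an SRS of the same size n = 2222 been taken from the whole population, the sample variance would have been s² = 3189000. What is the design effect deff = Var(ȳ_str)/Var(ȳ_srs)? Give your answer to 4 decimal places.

0.4563

Var(ȳ_str) = Σ Wₕ²(1−fₕ)sₕ²/nₕ with Wₕ = Nₕ/25934:
  Urban: (12354/25934)²·(1−884/12354)·1010000/884 = 240.71387
  Suburban: (13580/25934)²·(1−1338/13580)·1938000/1338 = 358.02289
  → Var(ȳ_str) = 598.73676.
Var(ȳ_srs) = (1 − 2222/25934)·3189000/2222 = 1312.2275.
deff = 598.73676 / 1312.2275 = 0.4563.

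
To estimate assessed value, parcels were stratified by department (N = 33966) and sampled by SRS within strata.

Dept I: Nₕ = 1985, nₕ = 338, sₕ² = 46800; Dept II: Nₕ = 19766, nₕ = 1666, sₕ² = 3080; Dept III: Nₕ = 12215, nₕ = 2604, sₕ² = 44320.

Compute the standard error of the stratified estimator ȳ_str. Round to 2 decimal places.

1.64

Var(ȳ_str) = Σₕ Wₕ²(1 − fₕ)sₕ²/nₕ with Wₕ = Nₕ/N, N = 33966.
Dept I: Wₕ = 0.05844079; term = 0.05844079²·(1 − 0.17027708)·46800/338 = 0.39236879.
Dept II: Wₕ = 0.58193488; term = 0.58193488²·(1 − 0.08428615)·3080/1666 = 0.57330308.
Dept III: Wₕ = 0.35962433; term = 0.35962433²·(1 − 0.21318052)·44320/2604 = 1.7319367.
Sum = 2.6976086.
SE = √(2.6976086) = 1.64.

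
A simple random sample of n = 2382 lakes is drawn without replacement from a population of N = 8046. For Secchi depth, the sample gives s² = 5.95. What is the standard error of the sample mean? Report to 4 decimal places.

Under SRS without replacement, Var(ȳ) = (1 − f)·s²/n with f = n/N = 2382/8046 = 0.29604773.
Var(ȳ) = (1 − 0.29604773)·5.95/2382 = 0.70395227·0.0024979009 = 0.001758403.
SE(ȳ) = √(0.001758403) = 0.0419.

0.0419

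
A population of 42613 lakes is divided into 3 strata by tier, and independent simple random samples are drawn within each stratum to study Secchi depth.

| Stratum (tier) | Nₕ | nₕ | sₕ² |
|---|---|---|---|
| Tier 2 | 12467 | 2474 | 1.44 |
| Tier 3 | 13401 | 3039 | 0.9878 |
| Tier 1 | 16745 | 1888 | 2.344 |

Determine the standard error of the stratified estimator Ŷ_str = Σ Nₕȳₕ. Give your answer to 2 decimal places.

653.08

Var(Ŷ_str) = Σₕ Nₕ²(1 − fₕ)sₕ²/nₕ.
Tier 2: 12467²·(1 − 2474/12467)·1.44/2474 = 72513.797.
Tier 3: 13401²·(1 − 3039/13401)·0.9878/3039 = 45135.589.
Tier 1: 16745²·(1 − 1888/16745)·2.344/1888 = 308867.27.
Sum = 426516.66.
SE = √(426516.66) = 653.08.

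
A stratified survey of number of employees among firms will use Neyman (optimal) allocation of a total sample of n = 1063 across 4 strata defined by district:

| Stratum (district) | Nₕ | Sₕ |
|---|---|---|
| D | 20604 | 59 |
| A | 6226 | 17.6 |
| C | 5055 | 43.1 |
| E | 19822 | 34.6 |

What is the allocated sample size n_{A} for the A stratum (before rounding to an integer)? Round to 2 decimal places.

Neyman allocation: nₕ = n·NₕSₕ / Σⱼ NⱼSⱼ.
Σ NⱼSⱼ = 20604·59 + 6226·17.6 + 5055·43.1 + 19822·34.6 = 2.2289253 × 10^6.
n_{A} = 1063·6226·17.6 / (2.2289253 × 10^6) = 52.26.

52.26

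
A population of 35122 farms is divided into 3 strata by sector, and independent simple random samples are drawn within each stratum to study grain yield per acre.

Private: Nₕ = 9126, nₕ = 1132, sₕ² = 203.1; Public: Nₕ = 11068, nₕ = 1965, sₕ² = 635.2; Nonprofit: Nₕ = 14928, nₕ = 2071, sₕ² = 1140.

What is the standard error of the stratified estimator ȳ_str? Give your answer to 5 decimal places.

0.35023

Var(ȳ_str) = Σₕ Wₕ²(1 − fₕ)sₕ²/nₕ with Wₕ = Nₕ/N, N = 35122.
Private: Wₕ = 0.25983714; term = 0.25983714²·(1 − 0.12404120)·203.1/1132 = 0.010610837.
Public: Wₕ = 0.31513012; term = 0.31513012²·(1 − 0.17753885)·635.2/1965 = 0.026402384.
Nonprofit: Wₕ = 0.42503274; term = 0.42503274²·(1 − 0.13873258)·1140/2071 = 0.085646091.
Sum = 0.12265931.
SE = √(0.12265931) = 0.35023.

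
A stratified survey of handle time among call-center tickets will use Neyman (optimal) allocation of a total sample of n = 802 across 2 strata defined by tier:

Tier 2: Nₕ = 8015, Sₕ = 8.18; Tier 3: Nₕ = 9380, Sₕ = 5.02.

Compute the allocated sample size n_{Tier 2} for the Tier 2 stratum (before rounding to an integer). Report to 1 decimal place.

Neyman allocation: nₕ = n·NₕSₕ / Σⱼ NⱼSⱼ.
Σ NⱼSⱼ = 8015·8.18 + 9380·5.02 = 112650.3.
n_{Tier 2} = 802·8015·8.18 / 112650.3 = 466.8.

466.8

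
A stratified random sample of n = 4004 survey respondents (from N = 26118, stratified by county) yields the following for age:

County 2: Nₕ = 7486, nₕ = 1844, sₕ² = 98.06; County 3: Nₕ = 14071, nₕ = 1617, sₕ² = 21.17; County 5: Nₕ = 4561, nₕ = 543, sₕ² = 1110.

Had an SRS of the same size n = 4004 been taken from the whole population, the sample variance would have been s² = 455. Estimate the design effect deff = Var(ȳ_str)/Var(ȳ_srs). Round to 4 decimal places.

0.6400

Var(ȳ_str) = Σ Wₕ²(1−fₕ)sₕ²/nₕ with Wₕ = Nₕ/26118:
  County 2: (7486/26118)²·(1−1844/7486)·98.06/1844 = 0.0032925626
  County 3: (14071/26118)²·(1−1617/14071)·21.17/1617 = 0.003363294
  County 5: (4561/26118)²·(1−543/4561)·1110/543 = 0.054917824
  → Var(ȳ_str) = 0.061573681.
Var(ȳ_srs) = (1 − 4004/26118)·455/4004 = 0.096215428.
deff = 0.061573681 / 0.096215428 = 0.6400.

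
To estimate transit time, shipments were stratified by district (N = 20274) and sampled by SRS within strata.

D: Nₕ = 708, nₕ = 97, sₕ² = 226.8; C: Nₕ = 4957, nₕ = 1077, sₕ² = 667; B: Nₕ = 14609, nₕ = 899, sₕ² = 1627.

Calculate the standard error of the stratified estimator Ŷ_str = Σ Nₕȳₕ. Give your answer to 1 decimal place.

19375.4

Var(Ŷ_str) = Σₕ Nₕ²(1 − fₕ)sₕ²/nₕ.
D: 708²·(1 − 97/708)·226.8/97 = 1.0114532 × 10^6.
C: 4957²·(1 − 1077/4957)·667/1077 = 1.1911344 × 10^7.
B: 14609²·(1 − 899/14609)·1627/899 = 3.6248147 × 10^8.
Sum = 3.7540427 × 10^8.
SE = √(3.7540427 × 10^8) = 19375.4.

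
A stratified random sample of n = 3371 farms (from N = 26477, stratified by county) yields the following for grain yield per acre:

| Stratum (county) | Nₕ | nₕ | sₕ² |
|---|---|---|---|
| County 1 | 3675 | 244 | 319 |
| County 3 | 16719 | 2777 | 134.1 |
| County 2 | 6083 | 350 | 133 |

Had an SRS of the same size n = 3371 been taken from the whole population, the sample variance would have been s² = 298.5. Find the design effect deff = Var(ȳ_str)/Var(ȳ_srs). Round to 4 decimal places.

0.7567

Var(ȳ_str) = Σ Wₕ²(1−fₕ)sₕ²/nₕ with Wₕ = Nₕ/26477:
  County 1: (3675/26477)²·(1−244/3675)·319/244 = 0.023514804
  County 3: (16719/26477)²·(1−2777/16719)·134.1/2777 = 0.016056494
  County 2: (6083/26477)²·(1−350/6083)·133/350 = 0.018903656
  → Var(ȳ_str) = 0.058474954.
Var(ȳ_srs) = (1 − 3371/26477)·298.5/3371 = 0.077275456.
deff = 0.058474954 / 0.077275456 = 0.7567.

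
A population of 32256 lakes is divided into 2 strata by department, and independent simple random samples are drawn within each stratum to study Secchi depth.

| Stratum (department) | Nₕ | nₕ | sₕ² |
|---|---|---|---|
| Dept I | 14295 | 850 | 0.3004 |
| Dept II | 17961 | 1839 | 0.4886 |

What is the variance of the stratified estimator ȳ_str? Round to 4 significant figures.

Var(ȳ_str) = Σₕ Wₕ²(1 − fₕ)sₕ²/nₕ with Wₕ = Nₕ/N, N = 32256.
Dept I: Wₕ = 0.44317336; term = 0.44317336²·(1 − 0.05946135)·0.3004/850 = 6.5283728 × 10^-5.
Dept II: Wₕ = 0.55682664; term = 0.55682664²·(1 − 0.10238851)·0.4886/1839 = 7.3943524 × 10^-5.
Sum = 1.3922725 × 10^-4.

1.392 × 10^-4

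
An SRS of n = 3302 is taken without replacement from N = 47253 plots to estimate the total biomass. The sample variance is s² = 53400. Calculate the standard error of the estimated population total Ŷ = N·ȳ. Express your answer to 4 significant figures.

Var(Ŷ) = N²·Var(ȳ) = N²·(1 − n/N)·s²/n.
f = 3302/47253 = 0.06987916; Var(ȳ) = 0.93012084·53400/3302 = 15.04193.
Var(Ŷ) = 47253² · 15.04193 = 3.3586313 × 10^10.
SE(Ŷ) = √(3.3586313 × 10^10) = 183300.

183300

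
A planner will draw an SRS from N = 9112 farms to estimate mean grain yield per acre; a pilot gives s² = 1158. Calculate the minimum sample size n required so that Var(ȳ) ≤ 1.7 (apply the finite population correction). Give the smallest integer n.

634

Without fpc, n₀ = s²/D = 1158/1.7 = 681.1765.
With fpc, (1 − n/N)·s²/n ≤ D requires n ≥ n₀/(1 + n₀/N) = 681.1765/(1 + 681.1765/9112) = 633.7964.
Rounding up, n = 634.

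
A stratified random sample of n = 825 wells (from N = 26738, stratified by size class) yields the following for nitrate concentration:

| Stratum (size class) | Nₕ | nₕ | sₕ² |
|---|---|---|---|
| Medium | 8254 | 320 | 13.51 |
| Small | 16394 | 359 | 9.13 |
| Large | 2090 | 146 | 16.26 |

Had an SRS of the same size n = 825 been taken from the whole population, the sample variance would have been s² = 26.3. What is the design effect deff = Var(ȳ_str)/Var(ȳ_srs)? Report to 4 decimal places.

0.4483

Var(ȳ_str) = Σ Wₕ²(1−fₕ)sₕ²/nₕ with Wₕ = Nₕ/26738:
  Medium: (8254/26738)²·(1−320/8254)·13.51/320 = 0.0038672673
  Small: (16394/26738)²·(1−359/16394)·9.13/359 = 0.0093513085
  Large: (2090/26738)²·(1−146/2090)·16.26/146 = 6.3292521 × 10^-4
  → Var(ȳ_str) = 0.013851501.
Var(ȳ_srs) = (1 − 825/26738)·26.3/825 = 0.030895169.
deff = 0.013851501 / 0.030895169 = 0.4483.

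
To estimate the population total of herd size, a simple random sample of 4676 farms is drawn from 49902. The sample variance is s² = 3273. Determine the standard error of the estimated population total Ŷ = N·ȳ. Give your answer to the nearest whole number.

Var(Ŷ) = N²·Var(ȳ) = N²·(1 − n/N)·s²/n.
f = 4676/49902 = 0.09370366; Var(ȳ) = 0.90629634·3273/4676 = 0.63436867.
Var(Ŷ) = 49902² · 0.63436867 = 1.579711 × 10^9.
SE(Ŷ) = √(1.579711 × 10^9) = 39746.

39746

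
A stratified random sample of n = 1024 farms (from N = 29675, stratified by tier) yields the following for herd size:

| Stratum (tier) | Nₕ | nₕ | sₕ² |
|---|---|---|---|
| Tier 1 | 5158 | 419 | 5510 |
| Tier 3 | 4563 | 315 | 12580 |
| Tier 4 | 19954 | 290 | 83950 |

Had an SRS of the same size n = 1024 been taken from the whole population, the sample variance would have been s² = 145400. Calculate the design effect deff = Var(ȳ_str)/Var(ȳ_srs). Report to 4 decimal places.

0.9499

Var(ȳ_str) = Σ Wₕ²(1−fₕ)sₕ²/nₕ with Wₕ = Nₕ/29675:
  Tier 1: (5158/29675)²·(1−419/5158)·5510/419 = 0.36502631
  Tier 3: (4563/29675)²·(1−315/4563)·12580/315 = 0.8790703
  Tier 4: (19954/29675)²·(1−290/19954)·83950/290 = 128.98615
  → Var(ȳ_str) = 130.23025.
Var(ȳ_srs) = (1 − 1024/29675)·145400/1024 = 137.09244.
deff = 130.23025 / 137.09244 = 0.9499.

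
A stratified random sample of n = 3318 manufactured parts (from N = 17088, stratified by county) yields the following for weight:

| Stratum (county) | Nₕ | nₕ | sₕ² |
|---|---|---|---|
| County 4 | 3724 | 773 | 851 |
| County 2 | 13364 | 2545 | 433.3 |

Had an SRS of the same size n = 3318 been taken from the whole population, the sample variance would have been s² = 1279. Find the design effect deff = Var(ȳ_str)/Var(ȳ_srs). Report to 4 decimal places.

0.4048

Var(ȳ_str) = Σ Wₕ²(1−fₕ)sₕ²/nₕ with Wₕ = Nₕ/17088:
  County 4: (3724/17088)²·(1−773/3724)·851/773 = 0.041433009
  County 2: (13364/17088)²·(1−2545/13364)·433.3/2545 = 0.084302804
  → Var(ȳ_str) = 0.12573581.
Var(ȳ_srs) = (1 − 3318/17088)·1279/3318 = 0.31062533.
deff = 0.12573581 / 0.31062533 = 0.4048.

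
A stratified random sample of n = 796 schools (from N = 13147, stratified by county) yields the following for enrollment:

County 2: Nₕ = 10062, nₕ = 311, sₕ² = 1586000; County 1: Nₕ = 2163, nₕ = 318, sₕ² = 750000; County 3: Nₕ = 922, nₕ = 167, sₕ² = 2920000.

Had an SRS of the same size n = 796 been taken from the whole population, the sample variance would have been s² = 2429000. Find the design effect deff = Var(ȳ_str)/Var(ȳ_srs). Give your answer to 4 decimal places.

Var(ȳ_str) = Σ Wₕ²(1−fₕ)sₕ²/nₕ with Wₕ = Nₕ/13147:
  County 2: (10062/13147)²·(1−311/10062)·1586000/311 = 2894.8292
  County 1: (2163/13147)²·(1−318/2163)·750000/318 = 54.454492
  County 3: (922/13147)²·(1−167/922)·2920000/167 = 70.419174
  → Var(ȳ_str) = 3019.7029.
Var(ȳ_srs) = (1 − 796/13147)·2429000/796 = 2866.7506.
deff = 3019.7029 / 2866.7506 = 1.0534.

1.0534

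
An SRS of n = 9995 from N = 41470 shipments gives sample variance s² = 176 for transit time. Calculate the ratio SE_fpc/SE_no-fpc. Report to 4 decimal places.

f = n/N = 9995/41470 = 0.24101760.
SE_no-fpc = √(s²/n) = 0.13269817; SE_fpc = √((1−f)s²/n) = 0.11560611.
Ratio = √(1−f) = 0.87119596.

0.8712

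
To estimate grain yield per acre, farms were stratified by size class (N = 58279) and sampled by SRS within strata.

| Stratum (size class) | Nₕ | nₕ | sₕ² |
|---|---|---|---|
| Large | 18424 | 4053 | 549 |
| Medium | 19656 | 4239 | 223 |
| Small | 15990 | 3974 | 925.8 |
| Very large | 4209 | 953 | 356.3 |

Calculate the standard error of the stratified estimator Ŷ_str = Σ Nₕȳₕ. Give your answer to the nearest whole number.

10084

Var(Ŷ_str) = Σₕ Nₕ²(1 − fₕ)sₕ²/nₕ.
Large: 18424²·(1 − 4053/18424)·549/4053 = 3.5864655 × 10^7.
Medium: 19656²·(1 − 4239/19656)·223/4239 = 1.5941767 × 10^7.
Small: 15990²·(1 − 3974/15990)·925.8/3974 = 4.4760785 × 10^7.
Very large: 4209²·(1 − 953/4209)·356.3/953 = 5.1237301 × 10^6.
Sum = 1.0169094 × 10^8.
SE = √(1.0169094 × 10^8) = 10084.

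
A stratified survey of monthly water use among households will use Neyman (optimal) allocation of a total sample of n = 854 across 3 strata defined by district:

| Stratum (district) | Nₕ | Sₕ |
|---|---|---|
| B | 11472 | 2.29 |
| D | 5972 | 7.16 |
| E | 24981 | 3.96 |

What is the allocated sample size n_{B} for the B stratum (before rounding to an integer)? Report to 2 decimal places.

133.58

Neyman allocation: nₕ = n·NₕSₕ / Σⱼ NⱼSⱼ.
Σ NⱼSⱼ = 11472·2.29 + 5972·7.16 + 24981·3.96 = 167955.16.
n_{B} = 854·11472·2.29 / 167955.16 = 133.58.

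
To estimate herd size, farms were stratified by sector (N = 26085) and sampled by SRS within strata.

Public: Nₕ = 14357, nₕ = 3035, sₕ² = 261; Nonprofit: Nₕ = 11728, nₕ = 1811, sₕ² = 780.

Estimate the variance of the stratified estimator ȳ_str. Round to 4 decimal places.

0.0942

Var(ȳ_str) = Σₕ Wₕ²(1 − fₕ)sₕ²/nₕ with Wₕ = Nₕ/N, N = 26085.
Public: Wₕ = 0.55039295; term = 0.55039295²·(1 − 0.21139514)·261/3035 = 0.020544093.
Nonprofit: Wₕ = 0.44960705; term = 0.44960705²·(1 − 0.15441678)·780/1811 = 0.073620496.
Sum = 0.094164589.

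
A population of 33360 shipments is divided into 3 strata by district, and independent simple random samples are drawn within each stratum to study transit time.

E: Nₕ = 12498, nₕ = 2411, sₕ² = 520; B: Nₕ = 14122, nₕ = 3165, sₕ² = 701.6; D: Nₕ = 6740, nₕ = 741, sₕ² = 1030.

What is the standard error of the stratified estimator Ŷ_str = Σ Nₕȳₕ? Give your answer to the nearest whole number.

10849

Var(Ŷ_str) = Σₕ Nₕ²(1 − fₕ)sₕ²/nₕ.
E: 12498²·(1 − 2411/12498)·520/2411 = 2.7189967 × 10^7.
B: 14122²·(1 − 3165/14122)·701.6/3165 = 3.4300759 × 10^7.
D: 6740²·(1 − 741/6740)·1030/741 = 5.6202777 × 10^7.
Sum = 1.176935 × 10^8.
SE = √(1.176935 × 10^8) = 10849.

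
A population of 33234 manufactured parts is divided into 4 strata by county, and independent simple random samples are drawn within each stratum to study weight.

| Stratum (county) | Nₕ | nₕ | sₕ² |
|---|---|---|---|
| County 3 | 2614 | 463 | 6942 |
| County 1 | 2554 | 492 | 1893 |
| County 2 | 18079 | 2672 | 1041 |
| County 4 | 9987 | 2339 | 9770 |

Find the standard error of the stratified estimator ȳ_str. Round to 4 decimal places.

0.6941

Var(ȳ_str) = Σₕ Wₕ²(1 − fₕ)sₕ²/nₕ with Wₕ = Nₕ/N, N = 33234.
County 3: Wₕ = 0.07865439; term = 0.07865439²·(1 − 0.17712318)·6942/463 = 0.076328088.
County 1: Wₕ = 0.07684901; term = 0.07684901²·(1 − 0.19263900)·1893/492 = 0.018345512.
County 2: Wₕ = 0.54399109; term = 0.54399109²·(1 − 0.14779579)·1041/2672 = 0.09825203.
County 4: Wₕ = 0.30050551; term = 0.30050551²·(1 − 0.23420447)·9770/2339 = 0.28885643.
Sum = 0.48178206.
SE = √(0.48178206) = 0.6941.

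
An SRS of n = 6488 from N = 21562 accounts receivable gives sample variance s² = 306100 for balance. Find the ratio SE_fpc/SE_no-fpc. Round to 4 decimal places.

f = n/N = 6488/21562 = 0.30089973.
SE_no-fpc = √(s²/n) = 6.8687268; SE_fpc = √((1−f)s²/n) = 5.7430947.
Ratio = √(1−f) = 0.83612216.

0.8361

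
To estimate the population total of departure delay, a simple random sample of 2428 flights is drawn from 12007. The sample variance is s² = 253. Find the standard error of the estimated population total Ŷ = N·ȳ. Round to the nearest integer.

3462

Var(Ŷ) = N²·Var(ȳ) = N²·(1 − n/N)·s²/n.
f = 2428/12007 = 0.20221537; Var(ȳ) = 0.79778463·253/2428 = 0.083129947.
Var(Ŷ) = 12007² · 0.083129947 = 1.1984682 × 10^7.
SE(Ŷ) = √(1.1984682 × 10^7) = 3462.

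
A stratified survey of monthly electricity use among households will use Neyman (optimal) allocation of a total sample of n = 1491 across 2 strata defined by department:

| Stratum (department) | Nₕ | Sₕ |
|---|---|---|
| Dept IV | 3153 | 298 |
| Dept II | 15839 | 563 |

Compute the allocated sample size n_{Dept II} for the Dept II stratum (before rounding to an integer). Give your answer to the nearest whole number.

Neyman allocation: nₕ = n·NₕSₕ / Σⱼ NⱼSⱼ.
Σ NⱼSⱼ = 3153·298 + 15839·563 = 9.856951 × 10^6.
n_{Dept II} = 1491·15839·563 / (9.856951 × 10^6) = 1349.

1349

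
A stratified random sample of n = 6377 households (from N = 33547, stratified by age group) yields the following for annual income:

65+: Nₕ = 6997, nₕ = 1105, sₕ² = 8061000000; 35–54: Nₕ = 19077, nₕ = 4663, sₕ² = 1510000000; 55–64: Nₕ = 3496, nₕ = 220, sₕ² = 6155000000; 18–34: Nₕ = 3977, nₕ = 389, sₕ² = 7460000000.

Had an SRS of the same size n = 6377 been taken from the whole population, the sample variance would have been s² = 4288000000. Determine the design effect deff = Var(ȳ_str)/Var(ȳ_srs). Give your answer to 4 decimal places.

1.6053

Var(ȳ_str) = Σ Wₕ²(1−fₕ)sₕ²/nₕ with Wₕ = Nₕ/33547:
  65+: (6997/33547)²·(1−1105/6997)·8061000000/1105 = 267235.33
  35–54: (19077/33547)²·(1−4663/19077)·1510000000/4663 = 79122.272
  55–64: (3496/33547)²·(1−220/3496)·6155000000/220 = 284716.95
  18–34: (3977/33547)²·(1−389/3977)·7460000000/389 = 243158.73
  → Var(ȳ_str) = 874233.28.
Var(ȳ_srs) = (1 − 6377/33547)·4288000000/6377 = 544595.83.
deff = 874233.28 / 544595.83 = 1.6053.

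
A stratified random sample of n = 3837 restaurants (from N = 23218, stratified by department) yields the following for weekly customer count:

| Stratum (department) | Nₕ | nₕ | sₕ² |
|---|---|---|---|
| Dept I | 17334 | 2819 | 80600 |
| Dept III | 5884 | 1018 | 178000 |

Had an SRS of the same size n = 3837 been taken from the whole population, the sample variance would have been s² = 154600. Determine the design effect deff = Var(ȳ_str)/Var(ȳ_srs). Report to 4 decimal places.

0.6729

Var(ȳ_str) = Σ Wₕ²(1−fₕ)sₕ²/nₕ with Wₕ = Nₕ/23218:
  Dept I: (17334/23218)²·(1−2819/17334)·80600/2819 = 13.344619
  Dept III: (5884/23218)²·(1−1018/5884)·178000/1018 = 9.2868275
  → Var(ȳ_str) = 22.631447.
Var(ȳ_srs) = (1 − 3837/23218)·154600/3837 = 33.633268.
deff = 22.631447 / 33.633268 = 0.6729.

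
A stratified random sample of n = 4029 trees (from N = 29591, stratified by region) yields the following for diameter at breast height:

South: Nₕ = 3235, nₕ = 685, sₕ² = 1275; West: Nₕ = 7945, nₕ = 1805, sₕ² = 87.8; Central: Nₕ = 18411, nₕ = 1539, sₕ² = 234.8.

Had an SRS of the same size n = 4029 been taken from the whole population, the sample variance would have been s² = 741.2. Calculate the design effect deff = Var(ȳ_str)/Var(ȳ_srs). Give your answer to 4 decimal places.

Var(ȳ_str) = Σ Wₕ²(1−fₕ)sₕ²/nₕ with Wₕ = Nₕ/29591:
  South: (3235/29591)²·(1−685/3235)·1275/685 = 0.017535364
  West: (7945/29591)²·(1−1805/7945)·87.8/1805 = 0.0027099439
  Central: (18411/29591)²·(1−1539/18411)·234.8/1539 = 0.054123283
  → Var(ȳ_str) = 0.074368591.
Var(ȳ_srs) = (1 − 4029/29591)·741.2/4029 = 0.15891809.
deff = 0.074368591 / 0.15891809 = 0.4680.

0.4680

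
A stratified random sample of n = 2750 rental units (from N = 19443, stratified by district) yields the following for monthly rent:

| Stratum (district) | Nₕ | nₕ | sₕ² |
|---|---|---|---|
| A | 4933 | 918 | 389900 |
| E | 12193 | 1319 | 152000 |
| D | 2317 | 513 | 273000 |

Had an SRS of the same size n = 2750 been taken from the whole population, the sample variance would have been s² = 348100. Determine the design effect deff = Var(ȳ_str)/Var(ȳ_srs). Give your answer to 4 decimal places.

0.6308

Var(ȳ_str) = Σ Wₕ²(1−fₕ)sₕ²/nₕ with Wₕ = Nₕ/19443:
  A: (4933/19443)²·(1−918/4933)·389900/918 = 22.252595
  E: (12193/19443)²·(1−1319/12193)·152000/1319 = 40.417751
  D: (2317/19443)²·(1−513/2317)·273000/513 = 5.884117
  → Var(ȳ_str) = 68.554463.
Var(ȳ_srs) = (1 − 2750/19443)·348100/2750 = 108.6782.
deff = 68.554463 / 108.6782 = 0.6308.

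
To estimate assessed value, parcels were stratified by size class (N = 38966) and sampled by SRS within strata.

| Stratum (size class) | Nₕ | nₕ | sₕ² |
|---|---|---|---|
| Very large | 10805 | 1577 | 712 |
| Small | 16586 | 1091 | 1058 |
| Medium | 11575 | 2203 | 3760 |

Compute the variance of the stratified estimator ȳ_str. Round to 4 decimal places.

0.3157

Var(ȳ_str) = Σₕ Wₕ²(1 − fₕ)sₕ²/nₕ with Wₕ = Nₕ/N, N = 38966.
Very large: Wₕ = 0.27729302; term = 0.27729302²·(1 − 0.14595095)·712/1577 = 0.029648929.
Small: Wₕ = 0.42565313; term = 0.42565313²·(1 − 0.06577837)·1058/1091 = 0.16414305.
Medium: Wₕ = 0.29705384; term = 0.29705384²·(1 − 0.19032397)·3760/2203 = 0.12194247.
Sum = 0.31573445.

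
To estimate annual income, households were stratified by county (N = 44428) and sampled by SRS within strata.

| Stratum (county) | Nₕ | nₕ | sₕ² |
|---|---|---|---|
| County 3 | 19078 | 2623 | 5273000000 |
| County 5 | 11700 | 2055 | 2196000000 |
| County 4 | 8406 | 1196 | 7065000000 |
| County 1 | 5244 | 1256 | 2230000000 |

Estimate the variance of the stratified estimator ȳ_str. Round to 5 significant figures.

Var(ȳ_str) = Σₕ Wₕ²(1 − fₕ)sₕ²/nₕ with Wₕ = Nₕ/N, N = 44428.
County 3: Wₕ = 0.42941388; term = 0.42941388²·(1 − 0.13748821)·5273000000/2623 = 319725.07.
County 5: Wₕ = 0.26334744; term = 0.26334744²·(1 − 0.17564103)·2196000000/2055 = 61093.51.
County 4: Wₕ = 0.18920501; term = 0.18920501²·(1 − 0.14227932)·7065000000/1196 = 181381.13.
County 1: Wₕ = 0.11803367; term = 0.11803367²·(1 − 0.23951182)·2230000000/1256 = 18811.331.
Sum = 581011.04.

581010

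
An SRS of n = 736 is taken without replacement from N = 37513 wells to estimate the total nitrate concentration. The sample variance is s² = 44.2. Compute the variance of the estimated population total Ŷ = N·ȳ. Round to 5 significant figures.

8.2852 × 10^7

Var(Ŷ) = N²·Var(ȳ) = N²·(1 − n/N)·s²/n.
f = 736/37513 = 0.01961987; Var(ȳ) = 0.98038013·44.2/736 = 0.05887609.
Var(Ŷ) = 37513² · 0.05887609 = 8.2851916 × 10^7.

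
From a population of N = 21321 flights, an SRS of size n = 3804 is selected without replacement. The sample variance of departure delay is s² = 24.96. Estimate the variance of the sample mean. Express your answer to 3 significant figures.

0.00539

Under SRS without replacement, Var(ȳ) = (1 − f)·s²/n with f = n/N = 3804/21321 = 0.17841565.
Var(ȳ) = (1 − 0.17841565)·24.96/3804 = 0.82158435·0.0065615142 = 0.0053908374.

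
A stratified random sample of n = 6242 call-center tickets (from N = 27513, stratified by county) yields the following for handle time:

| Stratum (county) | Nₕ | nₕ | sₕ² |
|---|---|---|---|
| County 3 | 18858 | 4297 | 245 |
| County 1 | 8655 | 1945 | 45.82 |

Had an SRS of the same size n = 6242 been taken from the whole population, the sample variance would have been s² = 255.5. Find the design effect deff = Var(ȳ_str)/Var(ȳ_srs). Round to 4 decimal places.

Var(ȳ_str) = Σ Wₕ²(1−fₕ)sₕ²/nₕ with Wₕ = Nₕ/27513:
  County 3: (18858/27513)²·(1−4297/18858)·245/4297 = 0.020682911
  County 1: (8655/27513)²·(1−1945/8655)·45.82/1945 = 0.0018073788
  → Var(ȳ_str) = 0.02249029.
Var(ȳ_srs) = (1 − 6242/27513)·255.5/6242 = 0.031645874.
deff = 0.02249029 / 0.031645874 = 0.7107.

0.7107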